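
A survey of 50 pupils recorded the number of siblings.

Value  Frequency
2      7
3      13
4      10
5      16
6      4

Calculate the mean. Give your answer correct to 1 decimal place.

Values: 2, 3, 4, 5, 6
Σfx = 7×2 + 13×3 + 10×4 + 16×5 + 4×6 = 197
n = Σf = 50
Mean = 197 / 50 = 3.9400

3.9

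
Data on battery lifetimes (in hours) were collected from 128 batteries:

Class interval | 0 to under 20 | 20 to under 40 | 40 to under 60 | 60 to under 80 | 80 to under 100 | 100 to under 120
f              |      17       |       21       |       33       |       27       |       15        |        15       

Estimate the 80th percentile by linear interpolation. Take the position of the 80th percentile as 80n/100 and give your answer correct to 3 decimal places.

Cumulative frequencies: 17, 38, 71, 98, 113, 128
n = 128; position = 80n/100 = 102.4.
This falls in the class 80 to under 100: L = 80, F = 98, f = 15, h = 20.
80th percentile ≈ 80 + ((102.4 − 98) / 15) × 20 = 85.8667

85.867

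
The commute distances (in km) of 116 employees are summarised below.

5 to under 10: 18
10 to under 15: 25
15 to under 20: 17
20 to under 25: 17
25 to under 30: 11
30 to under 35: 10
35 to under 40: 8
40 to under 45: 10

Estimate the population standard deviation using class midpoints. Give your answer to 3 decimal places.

10.948

Midpoints: 7.5, 12.5, 17.5, 22.5, 27.5, 32.5, 37.5, 42.5
n = 116, Σfm = 2480, mean = 21.3793
Σfm² = 66925
Σf(m − x̄)² = Σfm² − (Σfm)²/n = 66925 − 2480²/116 = 13904.3103
Population variance = 13904.3103 / 116 = 119.8647
Standard deviation = √119.8647 = 10.9483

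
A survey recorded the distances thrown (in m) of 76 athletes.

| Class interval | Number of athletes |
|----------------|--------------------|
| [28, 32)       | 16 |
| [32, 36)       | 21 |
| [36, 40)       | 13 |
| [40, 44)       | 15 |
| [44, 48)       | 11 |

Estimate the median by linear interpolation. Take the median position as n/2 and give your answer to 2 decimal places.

36.31

Cumulative frequencies: 16, 37, 50, 65, 76
n = 76; position = n/2 = 38.
This falls in the class [36, 40): L = 36, F = 37, f = 13, h = 4.
Median ≈ 36 + ((38 − 37) / 13) × 4 = 36.3077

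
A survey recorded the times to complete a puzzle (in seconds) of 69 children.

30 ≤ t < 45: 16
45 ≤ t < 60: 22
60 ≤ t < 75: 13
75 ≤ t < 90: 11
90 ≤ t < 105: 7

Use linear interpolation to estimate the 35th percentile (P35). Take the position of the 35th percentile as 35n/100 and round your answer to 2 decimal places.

Cumulative frequencies: 16, 38, 51, 62, 69
n = 69; position = 35n/100 = 24.15.
This falls in the class 45 ≤ t < 60: L = 45, F = 16, f = 22, h = 15.
35th percentile ≈ 45 + ((24.15 − 16) / 22) × 15 = 50.5568

50.56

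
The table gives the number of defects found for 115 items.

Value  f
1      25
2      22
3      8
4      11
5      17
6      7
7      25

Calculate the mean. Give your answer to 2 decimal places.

Values: 1, 2, 3, 4, 5, 6, 7
Σfx = 25×1 + 22×2 + 8×3 + 11×4 + 17×5 + 7×6 + 25×7 = 439
n = Σf = 115
Mean = 439 / 115 = 3.8174

3.82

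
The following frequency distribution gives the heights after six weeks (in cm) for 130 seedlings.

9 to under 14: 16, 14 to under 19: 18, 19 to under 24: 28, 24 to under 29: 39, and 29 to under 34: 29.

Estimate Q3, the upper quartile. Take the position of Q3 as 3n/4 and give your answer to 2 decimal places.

28.55

Cumulative frequencies: 16, 34, 62, 101, 130
n = 130; position = 3n/4 = 97.5.
This falls in the class 24 to under 29: L = 24, F = 62, f = 39, h = 5.
Upper quartile ≈ 24 + ((97.5 − 62) / 39) × 5 = 28.5513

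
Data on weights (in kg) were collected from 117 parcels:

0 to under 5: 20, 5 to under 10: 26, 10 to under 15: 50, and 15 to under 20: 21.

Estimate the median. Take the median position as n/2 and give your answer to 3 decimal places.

11.250

Cumulative frequencies: 20, 46, 96, 117
n = 117; position = n/2 = 58.5.
This falls in the class 10 to under 15: L = 10, F = 46, f = 50, h = 5.
Median ≈ 10 + ((58.5 − 46) / 50) × 5 = 11.2500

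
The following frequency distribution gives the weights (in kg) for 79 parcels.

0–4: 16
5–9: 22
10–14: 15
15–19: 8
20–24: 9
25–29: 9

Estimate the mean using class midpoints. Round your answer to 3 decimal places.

Midpoints: 2, 7, 12, 17, 22, 27
Σfm = 16×2 + 22×7 + 15×12 + 8×17 + 9×22 + 9×27 = 943
n = Σf = 79
Mean = 943 / 79 = 11.9367

11.937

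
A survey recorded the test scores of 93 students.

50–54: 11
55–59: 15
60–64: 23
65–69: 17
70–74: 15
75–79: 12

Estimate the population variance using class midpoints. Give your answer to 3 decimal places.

59.475

Midpoints: 52, 57, 62, 67, 72, 77
n = 93, Σfm = 5996, mean = 64.4731
Σfm² = 392112
Σf(m − x̄)² = Σfm² − (Σfm)²/n = 392112 − 5996²/93 = 5531.1828
Population variance = 5531.1828 / 93 = 59.4751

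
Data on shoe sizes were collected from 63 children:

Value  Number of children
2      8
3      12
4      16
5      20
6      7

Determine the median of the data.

Cumulative frequencies: 8, 20, 36, 56, 63
n = 63, so the median is the value in position (n+1)/2 = 32.
Position 32 falls at value 4.

4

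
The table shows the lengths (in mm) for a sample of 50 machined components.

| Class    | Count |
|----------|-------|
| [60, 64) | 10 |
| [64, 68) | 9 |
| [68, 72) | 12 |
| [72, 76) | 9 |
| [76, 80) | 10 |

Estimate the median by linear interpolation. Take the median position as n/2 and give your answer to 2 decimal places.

Cumulative frequencies: 10, 19, 31, 40, 50
n = 50; position = n/2 = 25.
This falls in the class [68, 72): L = 68, F = 19, f = 12, h = 4.
Median ≈ 68 + ((25 − 19) / 12) × 4 = 70.0000

70.00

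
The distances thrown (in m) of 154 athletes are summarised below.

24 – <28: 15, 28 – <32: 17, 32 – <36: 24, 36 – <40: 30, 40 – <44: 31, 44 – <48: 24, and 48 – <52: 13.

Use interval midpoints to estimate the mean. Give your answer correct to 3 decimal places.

38.390

Midpoints: 26, 30, 34, 38, 42, 46, 50
Σfm = 15×26 + 17×30 + 24×34 + 30×38 + 31×42 + 24×46 + 13×50 = 5912
n = Σf = 154
Mean = 5912 / 154 = 38.3896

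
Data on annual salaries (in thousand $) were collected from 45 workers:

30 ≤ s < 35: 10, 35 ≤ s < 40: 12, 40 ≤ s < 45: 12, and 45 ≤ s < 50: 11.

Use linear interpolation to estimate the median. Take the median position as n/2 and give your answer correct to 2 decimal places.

Cumulative frequencies: 10, 22, 34, 45
n = 45; position = n/2 = 22.5.
This falls in the class 40 ≤ s < 45: L = 40, F = 22, f = 12, h = 5.
Median ≈ 40 + ((22.5 − 22) / 12) × 5 = 40.2083

40.21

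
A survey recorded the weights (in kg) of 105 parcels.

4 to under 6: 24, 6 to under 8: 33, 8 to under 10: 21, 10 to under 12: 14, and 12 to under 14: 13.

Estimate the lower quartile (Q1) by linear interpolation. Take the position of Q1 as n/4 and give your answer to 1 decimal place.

Cumulative frequencies: 24, 57, 78, 92, 105
n = 105; position = n/4 = 26.25.
This falls in the class 6 to under 8: L = 6, F = 24, f = 33, h = 2.
Lower quartile ≈ 6 + ((26.25 − 24) / 33) × 2 = 6.1364

6.1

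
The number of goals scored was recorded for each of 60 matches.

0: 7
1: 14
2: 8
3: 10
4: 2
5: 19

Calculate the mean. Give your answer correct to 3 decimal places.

Values: 0, 1, 2, 3, 4, 5
Σfx = 7×0 + 14×1 + 8×2 + 10×3 + 2×4 + 19×5 = 163
n = Σf = 60
Mean = 163 / 60 = 2.7167

2.717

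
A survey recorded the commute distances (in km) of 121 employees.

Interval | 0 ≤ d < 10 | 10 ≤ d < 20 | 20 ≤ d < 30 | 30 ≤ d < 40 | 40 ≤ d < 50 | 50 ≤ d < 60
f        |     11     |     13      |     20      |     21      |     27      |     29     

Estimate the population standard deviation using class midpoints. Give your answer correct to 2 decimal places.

Midpoints: 5, 15, 25, 35, 45, 55
n = 121, Σfm = 4295, mean = 35.4959
Σfm² = 183825
Σf(m − x̄)² = Σfm² − (Σfm)²/n = 183825 − 4295²/121 = 31370.2479
Population variance = 31370.2479 / 121 = 259.2582
Standard deviation = √259.2582 = 16.1015

16.10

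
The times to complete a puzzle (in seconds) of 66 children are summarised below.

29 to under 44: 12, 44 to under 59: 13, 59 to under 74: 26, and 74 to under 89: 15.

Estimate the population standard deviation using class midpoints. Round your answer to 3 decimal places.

Midpoints: 36.5, 51.5, 66.5, 81.5
n = 66, Σfm = 4059, mean = 61.5000
Σfm² = 265078.5
Σf(m − x̄)² = Σfm² − (Σfm)²/n = 265078.5 − 4059²/66 = 15450.0000
Population variance = 15450.0000 / 66 = 234.0909
Standard deviation = √234.0909 = 15.3000

15.300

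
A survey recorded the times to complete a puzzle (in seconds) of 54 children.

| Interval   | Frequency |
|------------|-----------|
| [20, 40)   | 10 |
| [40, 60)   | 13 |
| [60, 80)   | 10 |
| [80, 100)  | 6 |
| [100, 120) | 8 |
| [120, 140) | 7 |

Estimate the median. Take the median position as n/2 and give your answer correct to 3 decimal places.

Cumulative frequencies: 10, 23, 33, 39, 47, 54
n = 54; position = n/2 = 27.
This falls in the class [60, 80): L = 60, F = 23, f = 10, h = 20.
Median ≈ 60 + ((27 − 23) / 10) × 20 = 68.0000

68.000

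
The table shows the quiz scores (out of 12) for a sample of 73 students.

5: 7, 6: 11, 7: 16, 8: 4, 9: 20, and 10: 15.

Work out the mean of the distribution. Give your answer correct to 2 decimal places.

7.88

Values: 5, 6, 7, 8, 9, 10
Σfx = 7×5 + 11×6 + 16×7 + 4×8 + 20×9 + 15×10 = 575
n = Σf = 73
Mean = 575 / 73 = 7.8767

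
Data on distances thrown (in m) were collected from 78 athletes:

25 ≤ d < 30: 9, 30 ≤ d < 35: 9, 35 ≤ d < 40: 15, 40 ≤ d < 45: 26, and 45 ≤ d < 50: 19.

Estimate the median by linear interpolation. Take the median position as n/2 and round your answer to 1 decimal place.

Cumulative frequencies: 9, 18, 33, 59, 78
n = 78; position = n/2 = 39.
This falls in the class 40 ≤ d < 45: L = 40, F = 33, f = 26, h = 5.
Median ≈ 40 + ((39 − 33) / 26) × 5 = 41.1538

41.2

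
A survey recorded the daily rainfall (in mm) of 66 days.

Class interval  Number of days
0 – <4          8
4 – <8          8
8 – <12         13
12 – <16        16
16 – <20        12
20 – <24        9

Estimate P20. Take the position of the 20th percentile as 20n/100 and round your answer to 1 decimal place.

6.6

Cumulative frequencies: 8, 16, 29, 45, 57, 66
n = 66; position = 20n/100 = 13.2.
This falls in the class 4 – <8: L = 4, F = 8, f = 8, h = 4.
20th percentile ≈ 4 + ((13.2 − 8) / 8) × 4 = 6.6000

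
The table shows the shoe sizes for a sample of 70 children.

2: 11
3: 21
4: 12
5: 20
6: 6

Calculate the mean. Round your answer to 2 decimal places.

Values: 2, 3, 4, 5, 6
Σfx = 11×2 + 21×3 + 12×4 + 20×5 + 6×6 = 269
n = Σf = 70
Mean = 269 / 70 = 3.8429

3.84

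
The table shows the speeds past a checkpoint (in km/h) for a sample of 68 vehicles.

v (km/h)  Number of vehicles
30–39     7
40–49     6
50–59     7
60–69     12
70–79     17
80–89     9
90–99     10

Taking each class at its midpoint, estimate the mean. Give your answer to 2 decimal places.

68.18

Midpoints: 34.5, 44.5, 54.5, 64.5, 74.5, 84.5, 94.5
Σfm = 7×34.5 + 6×44.5 + 7×54.5 + 12×64.5 + 17×74.5 + 9×84.5 + 10×94.5 = 4636
n = Σf = 68
Mean = 4636 / 68 = 68.1765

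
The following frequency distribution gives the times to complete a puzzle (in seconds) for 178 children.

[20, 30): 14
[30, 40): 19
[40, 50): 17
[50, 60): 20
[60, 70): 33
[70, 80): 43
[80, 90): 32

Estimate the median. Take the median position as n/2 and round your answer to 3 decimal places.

65.758

Cumulative frequencies: 14, 33, 50, 70, 103, 146, 178
n = 178; position = n/2 = 89.
This falls in the class [60, 70): L = 60, F = 70, f = 33, h = 10.
Median ≈ 60 + ((89 − 70) / 33) × 10 = 65.7576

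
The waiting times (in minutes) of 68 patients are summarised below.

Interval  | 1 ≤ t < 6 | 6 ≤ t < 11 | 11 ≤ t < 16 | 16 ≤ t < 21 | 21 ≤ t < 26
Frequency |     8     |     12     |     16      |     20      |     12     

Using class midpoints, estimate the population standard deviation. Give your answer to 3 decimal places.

Midpoints: 3.5, 8.5, 13.5, 18.5, 23.5
n = 68, Σfm = 998, mean = 14.6765
Σfm² = 17353
Σf(m − x̄)² = Σfm² − (Σfm)²/n = 17353 − 998²/68 = 2705.8824
Population variance = 2705.8824 / 68 = 39.7924
Standard deviation = √39.7924 = 6.3081

6.308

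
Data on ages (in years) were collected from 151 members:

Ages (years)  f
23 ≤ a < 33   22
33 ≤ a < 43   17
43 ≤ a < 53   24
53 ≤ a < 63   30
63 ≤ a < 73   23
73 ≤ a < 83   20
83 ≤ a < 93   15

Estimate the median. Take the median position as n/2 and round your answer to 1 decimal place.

57.2

Cumulative frequencies: 22, 39, 63, 93, 116, 136, 151
n = 151; position = n/2 = 75.5.
This falls in the class 53 ≤ a < 63: L = 53, F = 63, f = 30, h = 10.
Median ≈ 53 + ((75.5 − 63) / 30) × 10 = 57.1667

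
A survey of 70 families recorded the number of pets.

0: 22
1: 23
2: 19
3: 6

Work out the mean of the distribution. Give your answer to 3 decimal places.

Values: 0, 1, 2, 3
Σfx = 22×0 + 23×1 + 19×2 + 6×3 = 79
n = Σf = 70
Mean = 79 / 70 = 1.1286

1.129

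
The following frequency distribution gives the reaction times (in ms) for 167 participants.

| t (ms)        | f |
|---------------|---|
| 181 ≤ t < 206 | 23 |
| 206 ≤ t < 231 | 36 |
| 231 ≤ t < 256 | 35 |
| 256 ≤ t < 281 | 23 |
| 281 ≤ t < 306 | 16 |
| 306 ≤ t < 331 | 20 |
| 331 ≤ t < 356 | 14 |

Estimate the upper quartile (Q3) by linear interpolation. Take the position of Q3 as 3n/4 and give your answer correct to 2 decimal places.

293.89

Cumulative frequencies: 23, 59, 94, 117, 133, 153, 167
n = 167; position = 3n/4 = 125.25.
This falls in the class 281 ≤ t < 306: L = 281, F = 117, f = 16, h = 25.
Upper quartile ≈ 281 + ((125.25 − 117) / 16) × 25 = 293.8906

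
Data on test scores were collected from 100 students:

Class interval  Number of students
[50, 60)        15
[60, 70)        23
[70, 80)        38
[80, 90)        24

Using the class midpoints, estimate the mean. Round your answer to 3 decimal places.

72.100

Midpoints: 55, 65, 75, 85
Σfm = 15×55 + 23×65 + 38×75 + 24×85 = 7210
n = Σf = 100
Mean = 7210 / 100 = 72.1000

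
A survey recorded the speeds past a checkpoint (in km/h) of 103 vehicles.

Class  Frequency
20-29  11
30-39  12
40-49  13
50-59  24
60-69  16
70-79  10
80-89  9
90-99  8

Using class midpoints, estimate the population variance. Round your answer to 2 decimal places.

Midpoints: 24.5, 34.5, 44.5, 54.5, 64.5, 74.5, 84.5, 94.5
n = 103, Σfm = 5863.5, mean = 56.9272
Σfm² = 375685.75
Σf(m − x̄)² = Σfm² − (Σfm)²/n = 375685.75 − 5863.5²/103 = 41893.2039
Population variance = 41893.2039 / 103 = 406.7301

406.73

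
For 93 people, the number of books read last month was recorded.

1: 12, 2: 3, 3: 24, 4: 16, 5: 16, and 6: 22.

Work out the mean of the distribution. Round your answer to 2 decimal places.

3.94

Values: 1, 2, 3, 4, 5, 6
Σfx = 12×1 + 3×2 + 24×3 + 16×4 + 16×5 + 22×6 = 366
n = Σf = 93
Mean = 366 / 93 = 3.9355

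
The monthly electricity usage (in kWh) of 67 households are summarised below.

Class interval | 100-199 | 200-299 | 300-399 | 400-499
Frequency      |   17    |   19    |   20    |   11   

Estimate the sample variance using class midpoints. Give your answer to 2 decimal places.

10859.34

Midpoints: 149.5, 249.5, 349.5, 449.5
n = 67, Σfm = 19216.5, mean = 286.8134
Σfm² = 6228266.75
Σf(m − x̄)² = Σfm² − (Σfm)²/n = 6228266.75 − 19216.5²/67 = 716716.4179
Sample variance = 716716.4179 / 66 = 10859.3397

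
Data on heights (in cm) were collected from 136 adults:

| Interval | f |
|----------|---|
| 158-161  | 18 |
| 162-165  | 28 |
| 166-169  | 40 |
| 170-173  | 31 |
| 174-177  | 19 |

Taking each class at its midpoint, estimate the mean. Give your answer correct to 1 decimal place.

Midpoints: 159.5, 163.5, 167.5, 171.5, 175.5
Σfm = 18×159.5 + 28×163.5 + 40×167.5 + 31×171.5 + 19×175.5 = 22800
n = Σf = 136
Mean = 22800 / 136 = 167.6471

167.6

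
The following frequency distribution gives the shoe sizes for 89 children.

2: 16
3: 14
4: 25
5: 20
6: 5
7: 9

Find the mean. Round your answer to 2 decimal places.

4.12

Values: 2, 3, 4, 5, 6, 7
Σfx = 16×2 + 14×3 + 25×4 + 20×5 + 5×6 + 9×7 = 367
n = Σf = 89
Mean = 367 / 89 = 4.1236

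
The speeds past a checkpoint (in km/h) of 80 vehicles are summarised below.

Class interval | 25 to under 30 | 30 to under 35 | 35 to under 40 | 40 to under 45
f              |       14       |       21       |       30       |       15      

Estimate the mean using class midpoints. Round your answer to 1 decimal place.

Midpoints: 27.5, 32.5, 37.5, 42.5
Σfm = 14×27.5 + 21×32.5 + 30×37.5 + 15×42.5 = 2830
n = Σf = 80
Mean = 2830 / 80 = 35.3750

35.4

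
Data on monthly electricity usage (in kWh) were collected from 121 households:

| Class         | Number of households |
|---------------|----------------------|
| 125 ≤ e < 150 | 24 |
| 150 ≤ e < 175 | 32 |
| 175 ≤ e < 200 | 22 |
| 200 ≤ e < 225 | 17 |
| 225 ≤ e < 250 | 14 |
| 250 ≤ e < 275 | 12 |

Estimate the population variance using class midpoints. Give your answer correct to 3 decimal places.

Midpoints: 137.5, 162.5, 187.5, 212.5, 237.5, 262.5
n = 121, Σfm = 22712.5, mean = 187.7066
Σfm² = 4456406.25
Σf(m − x̄)² = Σfm² − (Σfm)²/n = 4456406.25 − 22712.5²/121 = 193119.8347
Population variance = 193119.8347 / 121 = 1596.0317

1596.032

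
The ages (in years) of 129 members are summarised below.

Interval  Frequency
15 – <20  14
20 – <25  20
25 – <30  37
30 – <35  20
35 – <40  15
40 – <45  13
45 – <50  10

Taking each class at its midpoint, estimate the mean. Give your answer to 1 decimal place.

30.6

Midpoints: 17.5, 22.5, 27.5, 32.5, 37.5, 42.5, 47.5
Σfm = 14×17.5 + 20×22.5 + 37×27.5 + 20×32.5 + 15×37.5 + 13×42.5 + 10×47.5 = 3952.5
n = Σf = 129
Mean = 3952.5 / 129 = 30.6395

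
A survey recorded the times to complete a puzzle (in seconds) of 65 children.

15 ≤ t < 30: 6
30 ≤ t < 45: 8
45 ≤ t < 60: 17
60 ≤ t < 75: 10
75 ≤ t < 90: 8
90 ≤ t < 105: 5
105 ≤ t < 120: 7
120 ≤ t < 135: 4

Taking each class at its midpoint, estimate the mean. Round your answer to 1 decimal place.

68.4

Midpoints: 22.5, 37.5, 52.5, 67.5, 82.5, 97.5, 112.5, 127.5
Σfm = 6×22.5 + 8×37.5 + 17×52.5 + 10×67.5 + 8×82.5 + 5×97.5 + 7×112.5 + 4×127.5 = 4447.5
n = Σf = 65
Mean = 4447.5 / 65 = 68.4231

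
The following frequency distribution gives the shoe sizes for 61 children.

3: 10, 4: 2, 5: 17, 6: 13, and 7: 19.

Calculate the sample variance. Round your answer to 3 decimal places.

Values: 3, 4, 5, 6, 7
n = 61, Σfx = 334, mean = 5.4754
Σfx² = 1946
Σf(x − x̄)² = Σfx² − (Σfx)²/n = 1946 − 334²/61 = 117.2131
Sample variance = 117.2131 / 60 = 1.9536

1.954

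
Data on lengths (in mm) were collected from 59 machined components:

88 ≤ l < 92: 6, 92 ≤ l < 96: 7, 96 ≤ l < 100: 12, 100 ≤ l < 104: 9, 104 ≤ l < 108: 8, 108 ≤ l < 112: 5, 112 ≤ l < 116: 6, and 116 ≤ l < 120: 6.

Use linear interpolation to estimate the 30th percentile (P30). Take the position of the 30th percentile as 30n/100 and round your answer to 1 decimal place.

97.6

Cumulative frequencies: 6, 13, 25, 34, 42, 47, 53, 59
n = 59; position = 30n/100 = 17.7.
This falls in the class 96 ≤ l < 100: L = 96, F = 13, f = 12, h = 4.
30th percentile ≈ 96 + ((17.7 − 13) / 12) × 4 = 97.5667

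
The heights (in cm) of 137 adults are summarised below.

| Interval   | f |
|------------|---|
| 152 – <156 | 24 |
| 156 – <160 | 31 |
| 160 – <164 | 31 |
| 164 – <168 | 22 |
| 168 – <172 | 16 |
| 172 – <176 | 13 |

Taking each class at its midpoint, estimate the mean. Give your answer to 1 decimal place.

162.4

Midpoints: 154, 158, 162, 166, 170, 174
Σfm = 24×154 + 31×158 + 31×162 + 22×166 + 16×170 + 13×174 = 22250
n = Σf = 137
Mean = 22250 / 137 = 162.4088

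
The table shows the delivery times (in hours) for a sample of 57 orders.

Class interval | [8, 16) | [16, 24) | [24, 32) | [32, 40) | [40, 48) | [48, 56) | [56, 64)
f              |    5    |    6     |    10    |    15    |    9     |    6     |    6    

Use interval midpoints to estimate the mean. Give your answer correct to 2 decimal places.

Midpoints: 12, 20, 28, 36, 44, 52, 60
Σfm = 5×12 + 6×20 + 10×28 + 15×36 + 9×44 + 6×52 + 6×60 = 2068
n = Σf = 57
Mean = 2068 / 57 = 36.2807

36.28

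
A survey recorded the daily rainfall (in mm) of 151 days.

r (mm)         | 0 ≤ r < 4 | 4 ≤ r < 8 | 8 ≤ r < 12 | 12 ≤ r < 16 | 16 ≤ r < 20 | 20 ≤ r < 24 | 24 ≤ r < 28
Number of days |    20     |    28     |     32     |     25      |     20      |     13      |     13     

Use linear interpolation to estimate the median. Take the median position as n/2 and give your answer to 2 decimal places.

Cumulative frequencies: 20, 48, 80, 105, 125, 138, 151
n = 151; position = n/2 = 75.5.
This falls in the class 8 ≤ r < 12: L = 8, F = 48, f = 32, h = 4.
Median ≈ 8 + ((75.5 − 48) / 32) × 4 = 11.4375

11.44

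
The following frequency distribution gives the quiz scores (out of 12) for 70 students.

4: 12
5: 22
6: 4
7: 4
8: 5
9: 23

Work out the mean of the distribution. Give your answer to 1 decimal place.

Values: 4, 5, 6, 7, 8, 9
Σfx = 12×4 + 22×5 + 4×6 + 4×7 + 5×8 + 23×9 = 457
n = Σf = 70
Mean = 457 / 70 = 6.5286

6.5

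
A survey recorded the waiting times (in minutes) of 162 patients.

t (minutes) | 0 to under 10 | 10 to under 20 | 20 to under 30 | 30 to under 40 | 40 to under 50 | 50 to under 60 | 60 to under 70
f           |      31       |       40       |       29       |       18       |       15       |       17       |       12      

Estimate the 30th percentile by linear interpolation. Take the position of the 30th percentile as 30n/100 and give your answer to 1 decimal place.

14.4

Cumulative frequencies: 31, 71, 100, 118, 133, 150, 162
n = 162; position = 30n/100 = 48.6.
This falls in the class 10 to under 20: L = 10, F = 31, f = 40, h = 10.
30th percentile ≈ 10 + ((48.6 − 31) / 40) × 10 = 14.4000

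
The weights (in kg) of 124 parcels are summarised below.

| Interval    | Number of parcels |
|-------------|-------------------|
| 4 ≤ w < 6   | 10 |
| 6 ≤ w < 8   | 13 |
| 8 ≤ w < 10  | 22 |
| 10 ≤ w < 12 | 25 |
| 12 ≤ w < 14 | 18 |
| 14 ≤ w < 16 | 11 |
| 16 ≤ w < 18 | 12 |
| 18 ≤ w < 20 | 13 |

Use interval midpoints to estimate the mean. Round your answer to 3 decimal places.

11.806

Midpoints: 5, 7, 9, 11, 13, 15, 17, 19
Σfm = 10×5 + 13×7 + 22×9 + 25×11 + 18×13 + 11×15 + 12×17 + 13×19 = 1464
n = Σf = 124
Mean = 1464 / 124 = 11.8065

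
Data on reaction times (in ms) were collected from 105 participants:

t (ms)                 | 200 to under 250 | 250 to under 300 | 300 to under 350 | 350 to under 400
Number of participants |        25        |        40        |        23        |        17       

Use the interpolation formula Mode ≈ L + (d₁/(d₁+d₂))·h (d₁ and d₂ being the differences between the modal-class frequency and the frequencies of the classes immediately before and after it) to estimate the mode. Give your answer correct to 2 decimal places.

Modal class: 250 to under 300 (highest frequency 40).
d₁ = 40 − 25 = 15, d₂ = 40 − 23 = 17
Mode ≈ 250 + (15/(15+17)) × 50 = 250 + 23.4375 = 273.4375

273.44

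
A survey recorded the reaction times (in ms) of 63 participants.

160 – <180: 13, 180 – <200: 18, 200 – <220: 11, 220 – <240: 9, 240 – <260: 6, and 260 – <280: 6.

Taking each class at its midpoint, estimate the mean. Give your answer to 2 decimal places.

208.41

Midpoints: 170, 190, 210, 230, 250, 270
Σfm = 13×170 + 18×190 + 11×210 + 9×230 + 6×250 + 6×270 = 13130
n = Σf = 63
Mean = 13130 / 63 = 208.4127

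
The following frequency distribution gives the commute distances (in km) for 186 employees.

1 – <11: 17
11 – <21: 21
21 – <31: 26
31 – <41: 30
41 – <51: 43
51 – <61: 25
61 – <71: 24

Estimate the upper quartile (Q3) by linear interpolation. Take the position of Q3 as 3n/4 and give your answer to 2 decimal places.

52.00

Cumulative frequencies: 17, 38, 64, 94, 137, 162, 186
n = 186; position = 3n/4 = 139.5.
This falls in the class 51 – <61: L = 51, F = 137, f = 25, h = 10.
Upper quartile ≈ 51 + ((139.5 − 137) / 25) × 10 = 52.0000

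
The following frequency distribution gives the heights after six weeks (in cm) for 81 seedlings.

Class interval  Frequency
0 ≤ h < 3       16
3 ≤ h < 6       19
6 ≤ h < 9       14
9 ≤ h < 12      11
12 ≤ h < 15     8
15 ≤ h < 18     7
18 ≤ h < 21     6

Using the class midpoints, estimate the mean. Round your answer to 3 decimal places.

Midpoints: 1.5, 4.5, 7.5, 10.5, 13.5, 16.5, 19.5
Σfm = 16×1.5 + 19×4.5 + 14×7.5 + 11×10.5 + 8×13.5 + 7×16.5 + 6×19.5 = 670.5
n = Σf = 81
Mean = 670.5 / 81 = 8.2778

8.278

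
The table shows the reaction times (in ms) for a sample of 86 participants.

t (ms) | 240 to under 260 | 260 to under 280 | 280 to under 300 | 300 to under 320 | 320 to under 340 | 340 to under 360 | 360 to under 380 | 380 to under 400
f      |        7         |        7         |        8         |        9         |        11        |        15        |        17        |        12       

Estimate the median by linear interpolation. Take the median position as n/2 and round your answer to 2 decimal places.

Cumulative frequencies: 7, 14, 22, 31, 42, 57, 74, 86
n = 86; position = n/2 = 43.
This falls in the class 340 to under 360: L = 340, F = 42, f = 15, h = 20.
Median ≈ 340 + ((43 − 42) / 15) × 20 = 341.3333

341.33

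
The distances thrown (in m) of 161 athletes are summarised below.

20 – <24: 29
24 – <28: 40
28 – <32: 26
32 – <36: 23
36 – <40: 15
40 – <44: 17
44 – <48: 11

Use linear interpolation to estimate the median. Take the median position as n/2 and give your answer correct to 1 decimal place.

29.8

Cumulative frequencies: 29, 69, 95, 118, 133, 150, 161
n = 161; position = n/2 = 80.5.
This falls in the class 28 – <32: L = 28, F = 69, f = 26, h = 4.
Median ≈ 28 + ((80.5 − 69) / 26) × 4 = 29.7692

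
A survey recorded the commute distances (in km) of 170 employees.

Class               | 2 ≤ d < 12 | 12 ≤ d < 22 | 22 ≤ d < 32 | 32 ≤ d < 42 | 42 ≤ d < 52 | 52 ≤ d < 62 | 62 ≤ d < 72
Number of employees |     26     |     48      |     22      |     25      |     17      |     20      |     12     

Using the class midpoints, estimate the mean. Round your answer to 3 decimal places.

Midpoints: 7, 17, 27, 37, 47, 57, 67
Σfm = 26×7 + 48×17 + 22×27 + 25×37 + 17×47 + 20×57 + 12×67 = 5260
n = Σf = 170
Mean = 5260 / 170 = 30.9412

30.941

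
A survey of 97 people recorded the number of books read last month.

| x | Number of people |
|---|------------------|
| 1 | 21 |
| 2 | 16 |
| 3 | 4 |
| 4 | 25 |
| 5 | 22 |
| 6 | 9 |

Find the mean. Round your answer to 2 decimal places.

3.39

Values: 1, 2, 3, 4, 5, 6
Σfx = 21×1 + 16×2 + 4×3 + 25×4 + 22×5 + 9×6 = 329
n = Σf = 97
Mean = 329 / 97 = 3.3918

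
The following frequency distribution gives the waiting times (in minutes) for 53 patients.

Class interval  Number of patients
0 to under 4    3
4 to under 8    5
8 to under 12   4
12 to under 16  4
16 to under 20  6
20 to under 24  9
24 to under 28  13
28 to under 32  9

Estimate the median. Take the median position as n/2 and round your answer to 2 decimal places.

22.00

Cumulative frequencies: 3, 8, 12, 16, 22, 31, 44, 53
n = 53; position = n/2 = 26.5.
This falls in the class 20 to under 24: L = 20, F = 22, f = 9, h = 4.
Median ≈ 20 + ((26.5 − 22) / 9) × 4 = 22.0000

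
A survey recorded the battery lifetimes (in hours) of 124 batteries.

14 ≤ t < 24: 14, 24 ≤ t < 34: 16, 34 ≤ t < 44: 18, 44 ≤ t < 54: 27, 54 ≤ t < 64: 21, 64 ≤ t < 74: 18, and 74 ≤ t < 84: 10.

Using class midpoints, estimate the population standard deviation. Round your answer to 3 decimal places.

Midpoints: 19, 29, 39, 49, 59, 69, 79
n = 124, Σfm = 6026, mean = 48.5968
Σfm² = 331924
Σf(m − x̄)² = Σfm² − (Σfm)²/n = 331924 − 6026²/124 = 39079.8387
Population variance = 39079.8387 / 124 = 315.1600
Standard deviation = √315.1600 = 17.7527

17.753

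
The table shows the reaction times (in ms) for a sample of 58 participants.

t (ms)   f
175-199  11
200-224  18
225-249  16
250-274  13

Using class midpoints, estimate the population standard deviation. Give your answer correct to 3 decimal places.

25.937

Midpoints: 187, 212, 237, 262
n = 58, Σfm = 13071, mean = 225.3621
Σfm² = 2984727
Σf(m − x̄)² = Σfm² − (Σfm)²/n = 2984727 − 13071²/58 = 39019.3966
Population variance = 39019.3966 / 58 = 672.7482
Standard deviation = √672.7482 = 25.9374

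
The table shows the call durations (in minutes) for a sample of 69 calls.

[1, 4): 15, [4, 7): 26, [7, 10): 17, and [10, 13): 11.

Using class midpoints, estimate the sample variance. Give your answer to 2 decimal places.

8.95

Midpoints: 2.5, 5.5, 8.5, 11.5
n = 69, Σfm = 451.5, mean = 6.5435
Σfm² = 3563.25
Σf(m − x̄)² = Σfm² − (Σfm)²/n = 3563.25 − 451.5²/69 = 608.8696
Sample variance = 608.8696 / 68 = 8.9540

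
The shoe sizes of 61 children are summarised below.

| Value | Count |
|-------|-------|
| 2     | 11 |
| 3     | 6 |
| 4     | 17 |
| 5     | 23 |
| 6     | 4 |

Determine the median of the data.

Cumulative frequencies: 11, 17, 34, 57, 61
n = 61, so the median is the value in position (n+1)/2 = 31.
Position 31 falls at value 4.

4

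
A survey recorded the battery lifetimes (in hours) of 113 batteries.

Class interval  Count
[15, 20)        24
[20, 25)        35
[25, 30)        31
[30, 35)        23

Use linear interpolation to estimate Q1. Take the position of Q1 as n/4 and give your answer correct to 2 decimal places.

Cumulative frequencies: 24, 59, 90, 113
n = 113; position = n/4 = 28.25.
This falls in the class [20, 25): L = 20, F = 24, f = 35, h = 5.
Lower quartile ≈ 20 + ((28.25 − 24) / 35) × 5 = 20.6071

20.61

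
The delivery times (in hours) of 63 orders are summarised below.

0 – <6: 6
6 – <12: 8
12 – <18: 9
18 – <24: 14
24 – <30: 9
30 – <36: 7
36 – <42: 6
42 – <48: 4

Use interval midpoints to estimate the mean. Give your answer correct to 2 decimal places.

Midpoints: 3, 9, 15, 21, 27, 33, 39, 45
Σfm = 6×3 + 8×9 + 9×15 + 14×21 + 9×27 + 7×33 + 6×39 + 4×45 = 1407
n = Σf = 63
Mean = 1407 / 63 = 22.3333

22.33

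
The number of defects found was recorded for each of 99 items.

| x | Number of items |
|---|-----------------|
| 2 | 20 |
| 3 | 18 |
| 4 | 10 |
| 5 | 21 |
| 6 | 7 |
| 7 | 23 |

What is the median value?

Cumulative frequencies: 20, 38, 48, 69, 76, 99
n = 99, so the median is the value in position (n+1)/2 = 50.
Position 50 falls at value 5.

5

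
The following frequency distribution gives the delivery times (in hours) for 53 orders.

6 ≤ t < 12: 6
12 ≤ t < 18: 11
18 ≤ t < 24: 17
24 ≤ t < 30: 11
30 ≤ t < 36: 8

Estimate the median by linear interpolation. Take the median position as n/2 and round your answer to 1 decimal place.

21.4

Cumulative frequencies: 6, 17, 34, 45, 53
n = 53; position = n/2 = 26.5.
This falls in the class 18 ≤ t < 24: L = 18, F = 17, f = 17, h = 6.
Median ≈ 18 + ((26.5 − 17) / 17) × 6 = 21.3529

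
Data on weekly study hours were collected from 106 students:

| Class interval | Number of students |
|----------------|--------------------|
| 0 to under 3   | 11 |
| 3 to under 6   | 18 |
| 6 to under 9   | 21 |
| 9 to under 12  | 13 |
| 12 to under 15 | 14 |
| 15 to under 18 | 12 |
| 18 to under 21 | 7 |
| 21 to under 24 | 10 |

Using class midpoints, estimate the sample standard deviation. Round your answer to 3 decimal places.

6.389

Midpoints: 1.5, 4.5, 7.5, 10.5, 13.5, 16.5, 19.5, 22.5
n = 106, Σfm = 1140, mean = 10.7547
Σfm² = 16546.5
Σf(m − x̄)² = Σfm² − (Σfm)²/n = 16546.5 − 1140²/106 = 4286.1226
Sample variance = 4286.1226 / 105 = 40.8202
Standard deviation = √40.8202 = 6.3891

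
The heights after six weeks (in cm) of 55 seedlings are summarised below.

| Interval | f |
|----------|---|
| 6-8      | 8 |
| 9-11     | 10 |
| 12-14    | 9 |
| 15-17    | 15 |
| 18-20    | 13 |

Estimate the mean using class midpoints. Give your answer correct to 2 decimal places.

Midpoints: 7, 10, 13, 16, 19
Σfm = 8×7 + 10×10 + 9×13 + 15×16 + 13×19 = 760
n = Σf = 55
Mean = 760 / 55 = 13.8182

13.82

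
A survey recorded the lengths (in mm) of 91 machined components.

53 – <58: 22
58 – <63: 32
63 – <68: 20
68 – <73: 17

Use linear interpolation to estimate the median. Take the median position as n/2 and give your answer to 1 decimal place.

Cumulative frequencies: 22, 54, 74, 91
n = 91; position = n/2 = 45.5.
This falls in the class 58 – <63: L = 58, F = 22, f = 32, h = 5.
Median ≈ 58 + ((45.5 − 22) / 32) × 5 = 61.6719

61.7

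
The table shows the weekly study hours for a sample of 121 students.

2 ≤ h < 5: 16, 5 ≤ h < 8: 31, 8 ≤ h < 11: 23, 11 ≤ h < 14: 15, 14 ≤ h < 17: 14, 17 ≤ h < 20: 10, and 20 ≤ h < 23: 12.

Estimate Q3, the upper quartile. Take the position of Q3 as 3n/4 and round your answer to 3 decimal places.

Cumulative frequencies: 16, 47, 70, 85, 99, 109, 121
n = 121; position = 3n/4 = 90.75.
This falls in the class 14 ≤ h < 17: L = 14, F = 85, f = 14, h = 3.
Upper quartile ≈ 14 + ((90.75 − 85) / 14) × 3 = 15.2321

15.232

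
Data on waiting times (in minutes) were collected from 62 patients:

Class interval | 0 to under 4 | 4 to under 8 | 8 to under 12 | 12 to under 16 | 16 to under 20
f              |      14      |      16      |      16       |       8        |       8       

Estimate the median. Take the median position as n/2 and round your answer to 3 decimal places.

8.250

Cumulative frequencies: 14, 30, 46, 54, 62
n = 62; position = n/2 = 31.
This falls in the class 8 to under 12: L = 8, F = 30, f = 16, h = 4.
Median ≈ 8 + ((31 − 30) / 16) × 4 = 8.2500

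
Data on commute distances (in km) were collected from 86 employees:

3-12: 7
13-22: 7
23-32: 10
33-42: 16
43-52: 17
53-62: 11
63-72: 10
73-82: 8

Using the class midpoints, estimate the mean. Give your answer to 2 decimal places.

44.01

Midpoints: 7.5, 17.5, 27.5, 37.5, 47.5, 57.5, 67.5, 77.5
Σfm = 7×7.5 + 7×17.5 + 10×27.5 + 16×37.5 + 17×47.5 + 11×57.5 + 10×67.5 + 8×77.5 = 3785
n = Σf = 86
Mean = 3785 / 86 = 44.0116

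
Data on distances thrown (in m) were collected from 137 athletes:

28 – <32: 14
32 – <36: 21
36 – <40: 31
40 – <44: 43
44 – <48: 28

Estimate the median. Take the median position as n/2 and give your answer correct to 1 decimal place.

Cumulative frequencies: 14, 35, 66, 109, 137
n = 137; position = n/2 = 68.5.
This falls in the class 40 – <44: L = 40, F = 66, f = 43, h = 4.
Median ≈ 40 + ((68.5 − 66) / 43) × 4 = 40.2326

40.2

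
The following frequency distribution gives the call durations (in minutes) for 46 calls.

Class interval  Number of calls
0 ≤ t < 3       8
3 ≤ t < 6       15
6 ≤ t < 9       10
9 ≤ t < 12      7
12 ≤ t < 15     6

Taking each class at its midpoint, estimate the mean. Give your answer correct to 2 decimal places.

6.72

Midpoints: 1.5, 4.5, 7.5, 10.5, 13.5
Σfm = 8×1.5 + 15×4.5 + 10×7.5 + 7×10.5 + 6×13.5 = 309
n = Σf = 46
Mean = 309 / 46 = 6.7174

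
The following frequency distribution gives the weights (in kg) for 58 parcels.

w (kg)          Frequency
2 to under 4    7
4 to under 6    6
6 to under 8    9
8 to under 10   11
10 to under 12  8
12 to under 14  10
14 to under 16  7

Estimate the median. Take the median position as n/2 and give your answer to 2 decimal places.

9.27

Cumulative frequencies: 7, 13, 22, 33, 41, 51, 58
n = 58; position = n/2 = 29.
This falls in the class 8 to under 10: L = 8, F = 22, f = 11, h = 2.
Median ≈ 8 + ((29 − 22) / 11) × 2 = 9.2727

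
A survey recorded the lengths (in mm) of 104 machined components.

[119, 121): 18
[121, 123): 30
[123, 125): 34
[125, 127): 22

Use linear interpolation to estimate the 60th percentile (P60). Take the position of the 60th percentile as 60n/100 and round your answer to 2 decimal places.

Cumulative frequencies: 18, 48, 82, 104
n = 104; position = 60n/100 = 62.4.
This falls in the class [123, 125): L = 123, F = 48, f = 34, h = 2.
60th percentile ≈ 123 + ((62.4 − 48) / 34) × 2 = 123.8471

123.85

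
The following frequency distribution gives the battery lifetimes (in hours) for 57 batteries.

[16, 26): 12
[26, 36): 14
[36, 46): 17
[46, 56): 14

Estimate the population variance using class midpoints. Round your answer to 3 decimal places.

Midpoints: 21, 31, 41, 51
n = 57, Σfm = 2097, mean = 36.7895
Σfm² = 83737
Σf(m − x̄)² = Σfm² − (Σfm)²/n = 83737 − 2097²/57 = 6589.4737
Population variance = 6589.4737 / 57 = 115.6048

115.605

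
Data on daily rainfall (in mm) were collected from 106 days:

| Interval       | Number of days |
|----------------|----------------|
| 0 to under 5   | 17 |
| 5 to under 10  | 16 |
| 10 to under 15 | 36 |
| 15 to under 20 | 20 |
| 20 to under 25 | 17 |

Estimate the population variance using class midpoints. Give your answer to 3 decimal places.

Midpoints: 2.5, 7.5, 12.5, 17.5, 22.5
n = 106, Σfm = 1345, mean = 12.6887
Σfm² = 21362.5
Σf(m − x̄)² = Σfm² − (Σfm)²/n = 21362.5 − 1345²/106 = 4296.2264
Population variance = 4296.2264 / 106 = 40.5304

40.530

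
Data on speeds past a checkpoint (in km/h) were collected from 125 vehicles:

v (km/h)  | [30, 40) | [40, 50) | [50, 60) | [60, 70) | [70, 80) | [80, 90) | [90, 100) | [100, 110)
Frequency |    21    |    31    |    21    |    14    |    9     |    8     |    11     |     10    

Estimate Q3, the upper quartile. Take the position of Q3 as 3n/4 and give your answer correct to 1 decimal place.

77.5

Cumulative frequencies: 21, 52, 73, 87, 96, 104, 115, 125
n = 125; position = 3n/4 = 93.75.
This falls in the class [70, 80): L = 70, F = 87, f = 9, h = 10.
Upper quartile ≈ 70 + ((93.75 − 87) / 9) × 10 = 77.5000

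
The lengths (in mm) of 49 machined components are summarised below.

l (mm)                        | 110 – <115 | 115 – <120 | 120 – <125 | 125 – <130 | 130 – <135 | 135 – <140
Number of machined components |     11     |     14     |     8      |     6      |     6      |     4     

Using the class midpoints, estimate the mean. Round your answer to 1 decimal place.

121.9

Midpoints: 112.5, 117.5, 122.5, 127.5, 132.5, 137.5
Σfm = 11×112.5 + 14×117.5 + 8×122.5 + 6×127.5 + 6×132.5 + 4×137.5 = 5972.5
n = Σf = 49
Mean = 5972.5 / 49 = 121.8878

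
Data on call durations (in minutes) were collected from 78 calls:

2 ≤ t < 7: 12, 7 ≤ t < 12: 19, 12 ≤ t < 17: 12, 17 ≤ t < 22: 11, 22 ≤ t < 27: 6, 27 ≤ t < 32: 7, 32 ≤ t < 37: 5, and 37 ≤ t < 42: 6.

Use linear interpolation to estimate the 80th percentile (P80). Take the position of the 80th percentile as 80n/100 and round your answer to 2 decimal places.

28.71

Cumulative frequencies: 12, 31, 43, 54, 60, 67, 72, 78
n = 78; position = 80n/100 = 62.4.
This falls in the class 27 ≤ t < 32: L = 27, F = 60, f = 7, h = 5.
80th percentile ≈ 27 + ((62.4 − 60) / 7) × 5 = 28.7143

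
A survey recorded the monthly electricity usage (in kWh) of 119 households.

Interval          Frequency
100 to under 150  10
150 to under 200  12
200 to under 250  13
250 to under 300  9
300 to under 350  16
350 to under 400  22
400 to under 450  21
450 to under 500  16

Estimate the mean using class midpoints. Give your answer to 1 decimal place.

Midpoints: 125, 175, 225, 275, 325, 375, 425, 475
Σfm = 10×125 + 12×175 + 13×225 + 9×275 + 16×325 + 22×375 + 21×425 + 16×475 = 38725
n = Σf = 119
Mean = 38725 / 119 = 325.4202

325.4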